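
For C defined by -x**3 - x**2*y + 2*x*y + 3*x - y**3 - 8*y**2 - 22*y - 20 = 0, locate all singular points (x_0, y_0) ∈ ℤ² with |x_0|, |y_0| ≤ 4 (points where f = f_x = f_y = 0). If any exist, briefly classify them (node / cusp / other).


Singular points: {(1, -3)}; classification: cusp.

Compute partial derivatives:
  f_x = -3*x**2 - 2*x*y + 2*y + 3.
  f_y = -x**2 + 2*x - 3*y**2 - 16*y - 22.
Scan x_0 ∈ {−4, ..., 4}. For each x_0, f_y(x_0, y) is a polynomial in y; find its integer roots y ∈ {−4, ..., 4}, then test f_x and f at those candidates.
  x = -4: f_y(-4, y) = -3*y**2 - 16*y - 46; no integer root y with |y| ≤ 4.
  x = -3: f_y(-3, y) = -3*y**2 - 16*y - 37; no integer root y with |y| ≤ 4.
  x = -2: f_y(-2, y) = -3*y**2 - 16*y - 30; no integer root y with |y| ≤ 4.
  x = -1: f_y(-1, y) = -3*y**2 - 16*y - 25; no integer root y with |y| ≤ 4.
  x = 0: f_y(0, y) = -3*y**2 - 16*y - 22; no integer root y with |y| ≤ 4.
  x = 1: f_y(1, y) = -3*y**2 - 16*y - 21; vanishes at y ∈ {-3}. (1, -3): f_x = 0, f = 0 — SINGULAR.
  x = 2: f_y(2, y) = -3*y**2 - 16*y - 22; no integer root y with |y| ≤ 4.
  x = 3: f_y(3, y) = -3*y**2 - 16*y - 25; no integer root y with |y| ≤ 4.
  x = 4: f_y(4, y) = -3*y**2 - 16*y - 30; no integer root y with |y| ≤ 4.
Only singular point on the grid: (1, -3).
Classify: substitute x = 1 + u, y = -3 + v and expand: f = -u**3 - u**2*v - v**3 + v**2.
No constant or linear terms (consistent with a singular point). Quadratic part: v**2. Cubic part: -u**3 - u**2*v - v**3.
The quadratic part v**2 is a perfect square, so there is a single (double) tangent line v = 0, i.e. y = -3. Restricting the cubic part to that line (v = 0) leaves -u**3 ≠ 0, so f is not divisible by v and the branch is v² ≈ u**3 to lowest order — this is a cusp.
Classification: cusp.


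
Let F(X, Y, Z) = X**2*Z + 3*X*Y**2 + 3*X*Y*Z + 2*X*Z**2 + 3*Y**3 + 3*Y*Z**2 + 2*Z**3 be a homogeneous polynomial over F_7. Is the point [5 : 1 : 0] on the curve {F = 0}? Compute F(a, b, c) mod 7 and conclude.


F(5,1,0) ≡ 4 (mod 7); P is NOT on the curve.

Evaluate F(5, 1, 0) term-by-term (mod 7).
  X**2*Z ↦ 1·25·1·0 = 0
  3*X*Y**2 ↦ 3·5·1·1 = 15
  3*X*Y*Z ↦ 3·5·1·0 = 0
  2*X*Z**2 ↦ 2·5·1·0 = 0
  3*Y**3 ↦ 3·1·1·1 = 3
  3*Y*Z**2 ↦ 3·1·1·0 = 0
  2*Z**3 ↦ 2·1·1·0 = 0
Sum: F(5, 1, 0) = (0) + (15) + (0) + (0) + (3) + (0) + (0) = 18.
Reducing mod 7: 18 ≡ 4 (mod 7).
Since F(a, b, c) ≡ 4 ≠ 0 (mod 7), P does NOT lie on the curve.


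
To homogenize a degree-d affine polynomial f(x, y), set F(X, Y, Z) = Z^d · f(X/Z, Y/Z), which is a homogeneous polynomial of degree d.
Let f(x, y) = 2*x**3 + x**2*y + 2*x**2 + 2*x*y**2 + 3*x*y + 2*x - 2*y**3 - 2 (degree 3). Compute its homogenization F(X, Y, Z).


F(X, Y, Z) = 2*X**3 + X**2*Y + 2*X**2*Z + 2*X*Y**2 + 3*X*Y*Z + 2*X*Z**2 - 2*Y**3 - 2*Z**3

deg(f) = 3.
Substitute x = X/Z, y = Y/Z into f, then multiply by Z^3.
  monomial 2·x^3·y^0 ↦ 2·X^3·Y^0·Z^0.
  monomial 1·x^2·y^1 ↦ 1·X^2·Y^1·Z^0.
  monomial 2·x^2·y^0 ↦ 2·X^2·Y^0·Z^1.
  monomial 2·x^1·y^2 ↦ 2·X^1·Y^2·Z^0.
  monomial 3·x^1·y^1 ↦ 3·X^1·Y^1·Z^1.
  monomial 2·x^1·y^0 ↦ 2·X^1·Y^0·Z^2.
  monomial -2·x^0·y^3 ↦ -2·X^0·Y^3·Z^0.
  monomial -2·x^0·y^0 ↦ -2·X^0·Y^0·Z^3.
Collecting: F(X, Y, Z) = 2*X**3 + X**2*Y + 2*X**2*Z + 2*X*Y**2 + 3*X*Y*Z + 2*X*Z**2 - 2*Y**3 - 2*Z**3.


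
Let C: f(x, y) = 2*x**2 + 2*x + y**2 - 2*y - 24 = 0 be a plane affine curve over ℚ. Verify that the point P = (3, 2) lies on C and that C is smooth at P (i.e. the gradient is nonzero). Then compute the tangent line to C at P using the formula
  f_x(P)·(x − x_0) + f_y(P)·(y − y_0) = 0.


Tangent line at P: 14*x + 2*y - 46 = 0.

Step 1: f(3, 2) = 0, so P lies on C.
Step 2: partial derivatives
  f_x(x, y) = 4*x + 2, f_y(x, y) = 2*y - 2.
  f_x(P) = 14, f_y(P) = 2 (gradient nonzero, so P is smooth).
Step 3: tangent line at P: 14·(x − 3) + 2·(y − 2) = 0.
Expanding: 14*x + 2*y - 46 = 0.


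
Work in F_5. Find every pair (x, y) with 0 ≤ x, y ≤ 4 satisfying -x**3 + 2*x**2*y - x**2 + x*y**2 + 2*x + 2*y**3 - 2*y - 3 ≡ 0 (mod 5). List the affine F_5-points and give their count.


Affine F_5-points: {(0, 3), (1, 1), (1, 3), (2, 2), (4, 0), (4, 3)}; count = 6.

For each of the 25 pairs (x, y) ∈ F_5², evaluate f(x, y) mod 5. Record the zeros.
  x = 0: [0↦2, 1↦2, 2↦4, 3↦0, 4↦2]  zeros at y ∈ {3}
  x = 1: [0↦2, 1↦0, 2↦2, 3↦0, 4↦1]  zeros at y ∈ {1, 3}
  x = 2: [0↦4, 1↦4, 2↦0, 3↦4, 4↦3]  zeros at y ∈ {2}
  x = 3: [0↦2, 1↦3, 2↦2, 3↦1, 4↦2]  zeros at y ∈ ∅
  x = 4: [0↦0, 1↦1, 2↦2, 3↦0, 4↦2]  zeros at y ∈ {0, 3}
Collecting zeros: affine points = {(0, 3), (1, 1), (1, 3), (2, 2), (4, 0), (4, 3)}.
Total count |C(F_5)_aff| = 6.


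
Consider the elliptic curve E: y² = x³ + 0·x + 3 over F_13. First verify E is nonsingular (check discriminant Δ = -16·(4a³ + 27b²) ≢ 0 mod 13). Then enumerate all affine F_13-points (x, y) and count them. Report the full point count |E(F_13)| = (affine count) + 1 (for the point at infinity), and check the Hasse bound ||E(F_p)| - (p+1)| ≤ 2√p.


Affine points = {(0, 4), (0, 9), (1, 2), (1, 11), (3, 2), (3, 11), (9, 2), (9, 11)}; affine count = 8; |E(F_13)| = 9.

Discriminant check: Δ ∝ 4a³ + 27b² = 4·0³ + 27·3² = 4·0 + 27·9 ≡ 9 (mod 13). Nonzero ⇒ E is nonsingular.
For each x ∈ F_13, compute rhs = x³ + 0·x + 3 mod 13, then count y ∈ F_13 with y² ≡ rhs.
  x = 0: rhs = 3, matching y values: 4, 9 (2 points).
  x = 1: rhs = 4, matching y values: 2, 11 (2 points).
  x = 2: rhs = 11, matching y values: none (0 points).
  x = 3: rhs = 4, matching y values: 2, 11 (2 points).
  x = 4: rhs = 2, matching y values: none (0 points).
  x = 5: rhs = 11, matching y values: none (0 points).
  x = 6: rhs = 11, matching y values: none (0 points).
  x = 7: rhs = 8, matching y values: none (0 points).
  x = 8: rhs = 8, matching y values: none (0 points).
  x = 9: rhs = 4, matching y values: 2, 11 (2 points).
  x = 10: rhs = 2, matching y values: none (0 points).
  x = 11: rhs = 8, matching y values: none (0 points).
  x = 12: rhs = 2, matching y values: none (0 points).
Total affine count: 8.
Full point count |E(F_13)| = 8 + 1 = 9.
Hasse bound: |9 − (13+1)| = |-5| = 5 ≤ 2√13 ≈ 7.2111 ✓.


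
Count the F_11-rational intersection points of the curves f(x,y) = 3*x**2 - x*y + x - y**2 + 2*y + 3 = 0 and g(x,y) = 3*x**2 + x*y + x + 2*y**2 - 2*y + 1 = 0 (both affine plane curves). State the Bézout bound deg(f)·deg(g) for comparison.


Common zeros: ∅; count = 0; Bézout bound = 4.

deg(f) = 2, deg(g) = 2, so Bézout bound = 4.
Scan x ∈ F_11. For each x, list the y ∈ F_11 with f(x, y) ≡ 0 and those with g(x, y) ≡ 0 (mod 11); the common zeros in that column are the intersection.
  x = 0: f ≡ 0 at y ∈ {3, 10}; g ≡ 0 at y ∈ ∅; common: ∅.
  x = 1: f ≡ 0 at y ∈ ∅; g ≡ 0 at y ∈ {2, 4}; common: ∅.
  x = 2: f ≡ 0 at y ∈ ∅; g ≡ 0 at y ∈ {3, 8}; common: ∅.
  x = 3: f ≡ 0 at y ∈ {0, 10}; g ≡ 0 at y ∈ ∅; common: ∅.
  x = 4: f ≡ 0 at y ∈ {0, 9}; g ≡ 0 at y ∈ {3, 7}; common: ∅.
  x = 5: f ≡ 0 at y ∈ {4}; g ≡ 0 at y ∈ ∅; common: ∅.
  x = 6: f ≡ 0 at y ∈ {9}; g ≡ 0 at y ∈ {1, 8}; common: ∅.
  x = 7: f ≡ 0 at y ∈ {2, 4}; g ≡ 0 at y ∈ ∅; common: ∅.
  x = 8: f ≡ 0 at y ∈ {2, 3}; g ≡ 0 at y ∈ {1, 7}; common: ∅.
  x = 9: f ≡ 0 at y ∈ ∅; g ≡ 0 at y ∈ {0, 2}; common: ∅.
  x = 10: f ≡ 0 at y ∈ ∅; g ≡ 0 at y ∈ ∅; common: ∅.
Collecting: common zeros = ∅, so the count is 0.
Comparison with the Bézout bound: 0 ≤ 4 = deg(f)·deg(g), as expected for curves with no common component (the affine F_11-count falls short of the bound because intersections may lie at infinity, over extension fields, or carry multiplicity).


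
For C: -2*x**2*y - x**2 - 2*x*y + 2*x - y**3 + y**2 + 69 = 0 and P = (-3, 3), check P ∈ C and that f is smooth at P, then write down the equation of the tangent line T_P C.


Tangent line at P: 38*x - 33*y + 213 = 0.

Step 1: f(-3, 3) = 0, so P lies on C.
Step 2: partial derivatives
  f_x(x, y) = -4*x*y - 2*x - 2*y + 2, f_y(x, y) = -2*x**2 - 2*x - 3*y**2 + 2*y.
  f_x(P) = 38, f_y(P) = -33 (gradient nonzero, so P is smooth).
Step 3: tangent line at P: 38·(x − -3) + -33·(y − 3) = 0.
Expanding: 38*x - 33*y + 213 = 0.


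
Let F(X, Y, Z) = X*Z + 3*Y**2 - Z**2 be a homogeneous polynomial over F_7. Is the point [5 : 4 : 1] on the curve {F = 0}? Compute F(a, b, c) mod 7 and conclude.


F(5,4,1) ≡ 3 (mod 7); P is NOT on the curve.

Evaluate F(5, 4, 1) term-by-term (mod 7).
  X*Z ↦ 1·5·1·1 = 5
  3*Y**2 ↦ 3·1·16·1 = 48
  -Z**2 ↦ -1·1·1·1 = -1
Sum: F(5, 4, 1) = (5) + (48) + (-1) = 52.
Reducing mod 7: 52 ≡ 3 (mod 7).
Since F(a, b, c) ≡ 3 ≠ 0 (mod 7), P does NOT lie on the curve.


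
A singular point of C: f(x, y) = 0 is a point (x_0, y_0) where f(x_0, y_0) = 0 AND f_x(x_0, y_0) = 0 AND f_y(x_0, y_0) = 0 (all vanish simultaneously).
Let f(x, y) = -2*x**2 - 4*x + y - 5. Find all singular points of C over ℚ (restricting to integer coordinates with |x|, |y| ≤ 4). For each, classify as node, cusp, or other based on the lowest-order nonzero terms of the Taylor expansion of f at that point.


No singular points in the scanned grid; C is smooth there.

Compute partial derivatives:
  f_x = -4*x - 4.
  f_y = 1.
f_y = 1 is a nonzero constant, so f_y never vanishes: no point (x, y) can satisfy f = f_x = f_y = 0. In particular no (x, y) ∈ {−4, ..., 4}² is singular; the curve is smooth.


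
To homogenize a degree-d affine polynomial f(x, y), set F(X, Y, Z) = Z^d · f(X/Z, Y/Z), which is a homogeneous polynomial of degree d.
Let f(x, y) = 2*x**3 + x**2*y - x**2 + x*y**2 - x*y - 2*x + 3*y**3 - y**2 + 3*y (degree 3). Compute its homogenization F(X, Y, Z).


F(X, Y, Z) = 2*X**3 + X**2*Y - X**2*Z + X*Y**2 - X*Y*Z - 2*X*Z**2 + 3*Y**3 - Y**2*Z + 3*Y*Z**2

deg(f) = 3.
Substitute x = X/Z, y = Y/Z into f, then multiply by Z^3.
  monomial 2·x^3·y^0 ↦ 2·X^3·Y^0·Z^0.
  monomial 1·x^2·y^1 ↦ 1·X^2·Y^1·Z^0.
  monomial -1·x^2·y^0 ↦ -1·X^2·Y^0·Z^1.
  monomial 1·x^1·y^2 ↦ 1·X^1·Y^2·Z^0.
  monomial -1·x^1·y^1 ↦ -1·X^1·Y^1·Z^1.
  monomial -2·x^1·y^0 ↦ -2·X^1·Y^0·Z^2.
  monomial 3·x^0·y^3 ↦ 3·X^0·Y^3·Z^0.
  monomial -1·x^0·y^2 ↦ -1·X^0·Y^2·Z^1.
  monomial 3·x^0·y^1 ↦ 3·X^0·Y^1·Z^2.
Collecting: F(X, Y, Z) = 2*X**3 + X**2*Y - X**2*Z + X*Y**2 - X*Y*Z - 2*X*Z**2 + 3*Y**3 - Y**2*Z + 3*Y*Z**2.


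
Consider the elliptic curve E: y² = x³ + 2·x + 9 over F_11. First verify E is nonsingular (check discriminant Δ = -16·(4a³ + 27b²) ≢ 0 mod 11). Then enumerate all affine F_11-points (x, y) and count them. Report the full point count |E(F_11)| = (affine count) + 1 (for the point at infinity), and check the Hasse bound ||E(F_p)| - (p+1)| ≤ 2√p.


Affine points = {(0, 3), (0, 8), (1, 1), (1, 10), (3, 3), (3, 8), (4, 2), (4, 9), (5, 1), (5, 10), (7, 5), (7, 6), (8, 3), (8, 8)}; affine count = 14; |E(F_11)| = 15.

Discriminant check: Δ ∝ 4a³ + 27b² = 4·2³ + 27·9² = 4·8 + 27·81 ≡ 8 (mod 11). Nonzero ⇒ E is nonsingular.
For each x ∈ F_11, compute rhs = x³ + 2·x + 9 mod 11, then count y ∈ F_11 with y² ≡ rhs.
  x = 0: rhs = 9, matching y values: 3, 8 (2 points).
  x = 1: rhs = 1, matching y values: 1, 10 (2 points).
  x = 2: rhs = 10, matching y values: none (0 points).
  x = 3: rhs = 9, matching y values: 3, 8 (2 points).
  x = 4: rhs = 4, matching y values: 2, 9 (2 points).
  x = 5: rhs = 1, matching y values: 1, 10 (2 points).
  x = 6: rhs = 6, matching y values: none (0 points).
  x = 7: rhs = 3, matching y values: 5, 6 (2 points).
  x = 8: rhs = 9, matching y values: 3, 8 (2 points).
  x = 9: rhs = 8, matching y values: none (0 points).
  x = 10: rhs = 6, matching y values: none (0 points).
Total affine count: 14.
Full point count |E(F_11)| = 14 + 1 = 15.
Hasse bound: |15 − (11+1)| = |3| = 3 ≤ 2√11 ≈ 6.6332 ✓.


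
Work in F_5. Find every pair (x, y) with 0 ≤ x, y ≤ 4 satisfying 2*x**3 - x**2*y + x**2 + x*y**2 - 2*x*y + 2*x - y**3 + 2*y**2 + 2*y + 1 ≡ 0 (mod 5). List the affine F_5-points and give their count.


Affine F_5-points: {(0, 2), (2, 0), (3, 0), (4, 2)}; count = 4.

For each of the 25 pairs (x, y) ∈ F_5², evaluate f(x, y) mod 5. Record the zeros.
  x = 0: [0↦1, 1↦4, 2↦0, 3↦3, 4↦2]  zeros at y ∈ {2}
  x = 1: [0↦1, 1↦2, 2↦3, 3↦3, 4↦1]  zeros at y ∈ ∅
  x = 2: [0↦0, 1↦2, 2↦1, 3↦1, 4↦1]  zeros at y ∈ {0}
  x = 3: [0↦0, 1↦1, 2↦1, 3↦4, 4↦4]  zeros at y ∈ {0}
  x = 4: [0↦3, 1↦1, 2↦0, 3↦4, 4↦2]  zeros at y ∈ {2}
Collecting zeros: affine points = {(0, 2), (2, 0), (3, 0), (4, 2)}.
Total count |C(F_5)_aff| = 4.


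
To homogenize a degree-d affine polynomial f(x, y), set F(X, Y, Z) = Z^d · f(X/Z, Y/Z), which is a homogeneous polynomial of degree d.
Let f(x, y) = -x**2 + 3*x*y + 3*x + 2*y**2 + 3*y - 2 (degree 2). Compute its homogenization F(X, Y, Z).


F(X, Y, Z) = -X**2 + 3*X*Y + 3*X*Z + 2*Y**2 + 3*Y*Z - 2*Z**2

deg(f) = 2.
Substitute x = X/Z, y = Y/Z into f, then multiply by Z^2.
  monomial -1·x^2·y^0 ↦ -1·X^2·Y^0·Z^0.
  monomial 3·x^1·y^1 ↦ 3·X^1·Y^1·Z^0.
  monomial 3·x^1·y^0 ↦ 3·X^1·Y^0·Z^1.
  monomial 2·x^0·y^2 ↦ 2·X^0·Y^2·Z^0.
  monomial 3·x^0·y^1 ↦ 3·X^0·Y^1·Z^1.
  monomial -2·x^0·y^0 ↦ -2·X^0·Y^0·Z^2.
Collecting: F(X, Y, Z) = -X**2 + 3*X*Y + 3*X*Z + 2*Y**2 + 3*Y*Z - 2*Z**2.


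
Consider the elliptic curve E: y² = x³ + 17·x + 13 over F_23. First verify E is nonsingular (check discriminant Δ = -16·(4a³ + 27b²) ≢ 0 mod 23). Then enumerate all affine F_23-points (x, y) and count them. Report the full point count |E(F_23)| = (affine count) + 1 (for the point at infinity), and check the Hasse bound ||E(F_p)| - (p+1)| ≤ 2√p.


Affine points = {(0, 6), (0, 17), (1, 10), (1, 13), (2, 3), (2, 20), (5, 4), (5, 19), (6, 3), (6, 20), (11, 6), (11, 17), (12, 6), (12, 17), (13, 4), (13, 19), (15, 3), (15, 20), (20, 2), (20, 21), (22, 8), (22, 15)}; affine count = 22; |E(F_23)| = 23.

Discriminant check: Δ ∝ 4a³ + 27b² = 4·17³ + 27·13² = 4·4913 + 27·169 ≡ 19 (mod 23). Nonzero ⇒ E is nonsingular.
For each x ∈ F_23, compute rhs = x³ + 17·x + 13 mod 23, then count y ∈ F_23 with y² ≡ rhs.
  x = 0: rhs = 13, matching y values: 6, 17 (2 points).
  x = 1: rhs = 8, matching y values: 10, 13 (2 points).
  x = 2: rhs = 9, matching y values: 3, 20 (2 points).
  x = 3: rhs = 22, matching y values: none (0 points).
  x = 4: rhs = 7, matching y values: none (0 points).
  x = 5: rhs = 16, matching y values: 4, 19 (2 points).
  x = 6: rhs = 9, matching y values: 3, 20 (2 points).
  x = 7: rhs = 15, matching y values: none (0 points).
  x = 8: rhs = 17, matching y values: none (0 points).
  x = 9: rhs = 21, matching y values: none (0 points).
  x = 10: rhs = 10, matching y values: none (0 points).
  x = 11: rhs = 13, matching y values: 6, 17 (2 points).
  x = 12: rhs = 13, matching y values: 6, 17 (2 points).
  x = 13: rhs = 16, matching y values: 4, 19 (2 points).
  x = 14: rhs = 5, matching y values: none (0 points).
  x = 15: rhs = 9, matching y values: 3, 20 (2 points).
  x = 16: rhs = 11, matching y values: none (0 points).
  x = 17: rhs = 17, matching y values: none (0 points).
  x = 18: rhs = 10, matching y values: none (0 points).
  x = 19: rhs = 19, matching y values: none (0 points).
  x = 20: rhs = 4, matching y values: 2, 21 (2 points).
  x = 21: rhs = 17, matching y values: none (0 points).
  x = 22: rhs = 18, matching y values: 8, 15 (2 points).
Total affine count: 22.
Full point count |E(F_23)| = 22 + 1 = 23.
Hasse bound: |23 − (23+1)| = |-1| = 1 ≤ 2√23 ≈ 9.5917 ✓.


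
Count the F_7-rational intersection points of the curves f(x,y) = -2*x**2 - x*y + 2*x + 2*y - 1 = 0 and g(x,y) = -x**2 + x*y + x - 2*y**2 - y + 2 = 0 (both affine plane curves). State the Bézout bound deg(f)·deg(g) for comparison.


Common zeros: {(1, 1)}; count = 1; Bézout bound = 4.

deg(f) = 2, deg(g) = 2, so Bézout bound = 4.
Scan x ∈ F_7. For each x, list the y ∈ F_7 with f(x, y) ≡ 0 and those with g(x, y) ≡ 0 (mod 7); the common zeros in that column are the intersection.
  x = 0: f ≡ 0 at y ∈ {4}; g ≡ 0 at y ∈ ∅; common: ∅.
  x = 1: f ≡ 0 at y ∈ {1}; g ≡ 0 at y ∈ {1, 6}; common: {1}.
  x = 2: f ≡ 0 at y ∈ ∅; g ≡ 0 at y ∈ {0, 4}; common: ∅.
  x = 3: f ≡ 0 at y ∈ {1}; g ≡ 0 at y ∈ {4}; common: ∅.
  x = 4: f ≡ 0 at y ∈ {5}; g ≡ 0 at y ∈ ∅; common: ∅.
  x = 5: f ≡ 0 at y ∈ {5}; g ≡ 0 at y ∈ ∅; common: ∅.
  x = 6: f ≡ 0 at y ∈ {4}; g ≡ 0 at y ∈ {0, 6}; common: ∅.
Collecting: common zeros = {(1, 1)}, so the count is 1.
Comparison with the Bézout bound: 1 ≤ 4 = deg(f)·deg(g), as expected for curves with no common component (the affine F_7-count falls short of the bound because intersections may lie at infinity, over extension fields, or carry multiplicity).


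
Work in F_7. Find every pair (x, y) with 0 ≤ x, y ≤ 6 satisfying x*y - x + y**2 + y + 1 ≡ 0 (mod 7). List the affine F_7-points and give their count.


Affine F_7-points: {(0, 2), (0, 4), (1, 0), (1, 5), (4, 3), (4, 6)}; count = 6.

For each of the 49 pairs (x, y) ∈ F_7², evaluate f(x, y) mod 7. Record the zeros.
  x = 0: [0↦1, 1↦3, 2↦0, 3↦6, 4↦0, 5↦3, 6↦1]  zeros at y ∈ {2, 4}
  x = 1: [0↦0, 1↦3, 2↦1, 3↦1, 4↦3, 5↦0, 6↦6]  zeros at y ∈ {0, 5}
  x = 2: [0↦6, 1↦3, 2↦2, 3↦3, 4↦6, 5↦4, 6↦4]  zeros at y ∈ ∅
  x = 3: [0↦5, 1↦3, 2↦3, 3↦5, 4↦2, 5↦1, 6↦2]  zeros at y ∈ ∅
  x = 4: [0↦4, 1↦3, 2↦4, 3↦0, 4↦5, 5↦5, 6↦0]  zeros at y ∈ {3, 6}
  x = 5: [0↦3, 1↦3, 2↦5, 3↦2, 4↦1, 5↦2, 6↦5]  zeros at y ∈ ∅
  x = 6: [0↦2, 1↦3, 2↦6, 3↦4, 4↦4, 5↦6, 6↦3]  zeros at y ∈ ∅
Collecting zeros: affine points = {(0, 2), (0, 4), (1, 0), (1, 5), (4, 3), (4, 6)}.
Total count |C(F_7)_aff| = 6.


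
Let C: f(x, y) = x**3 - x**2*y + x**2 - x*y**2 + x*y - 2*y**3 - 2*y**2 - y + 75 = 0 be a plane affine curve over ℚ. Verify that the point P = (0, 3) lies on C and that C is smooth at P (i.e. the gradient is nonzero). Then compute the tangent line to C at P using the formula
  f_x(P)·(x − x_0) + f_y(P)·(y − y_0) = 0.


Tangent line at P: -6*x - 67*y + 201 = 0.

Step 1: f(0, 3) = 0, so P lies on C.
Step 2: partial derivatives
  f_x(x, y) = 3*x**2 - 2*x*y + 2*x - y**2 + y, f_y(x, y) = -x**2 - 2*x*y + x - 6*y**2 - 4*y - 1.
  f_x(P) = -6, f_y(P) = -67 (gradient nonzero, so P is smooth).
Step 3: tangent line at P: -6·(x − 0) + -67·(y − 3) = 0.
Expanding: -6*x - 67*y + 201 = 0.


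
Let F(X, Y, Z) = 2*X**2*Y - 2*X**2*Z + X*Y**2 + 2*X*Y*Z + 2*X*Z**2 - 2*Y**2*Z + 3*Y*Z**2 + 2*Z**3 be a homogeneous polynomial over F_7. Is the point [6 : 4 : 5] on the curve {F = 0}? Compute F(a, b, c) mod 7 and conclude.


F(6,4,5) ≡ 2 (mod 7); P is NOT on the curve.

Evaluate F(6, 4, 5) term-by-term (mod 7).
  2*X**2*Y ↦ 2·36·4·1 = 288
  -2*X**2*Z ↦ -2·36·1·5 = -360
  X*Y**2 ↦ 1·6·16·1 = 96
  2*X*Y*Z ↦ 2·6·4·5 = 240
  2*X*Z**2 ↦ 2·6·1·25 = 300
  -2*Y**2*Z ↦ -2·1·16·5 = -160
  3*Y*Z**2 ↦ 3·1·4·25 = 300
  2*Z**3 ↦ 2·1·1·125 = 250
Sum: F(6, 4, 5) = (288) + (-360) + (96) + (240) + (300) + (-160) + (300) + (250) = 954.
Reducing mod 7: 954 ≡ 2 (mod 7).
Since F(a, b, c) ≡ 2 ≠ 0 (mod 7), P does NOT lie on the curve.


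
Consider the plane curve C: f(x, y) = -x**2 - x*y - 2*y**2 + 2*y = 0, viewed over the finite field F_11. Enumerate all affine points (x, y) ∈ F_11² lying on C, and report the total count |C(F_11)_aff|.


Affine F_11-points: {(0, 0), (0, 1), (1, 8), (1, 9), (2, 3), (2, 8), (6, 3), (6, 6), (10, 1), (10, 6)}; count = 10.

For each of the 121 pairs (x, y) ∈ F_11², evaluate f(x, y) mod 11. Record the zeros.
  x = 0: [0↦0, 1↦0, 2↦7, 3↦10, 4↦9, 5↦4, 6↦6, 7↦4, 8↦9, 9↦10, 10↦7]  zeros at y ∈ {0, 1}
  x = 1: [0↦10, 1↦9, 2↦4, 3↦6, 4↦4, 5↦9, 6↦10, 7↦7, 8↦0, 9↦0, 10↦7]  zeros at y ∈ {8, 9}
  x = 2: [0↦7, 1↦5, 2↦10, 3↦0, 4↦8, 5↦1, 6↦1, 7↦8, 8↦0, 9↦10, 10↦5]  zeros at y ∈ {3, 8}
  x = 3: [0↦2, 1↦10, 2↦3, 3↦3, 4↦10, 5↦2, 6↦1, 7↦7, 8↦9, 9↦7, 10↦1]  zeros at y ∈ ∅
  x = 4: [0↦6, 1↦2, 2↦5, 3↦4, 4↦10, 5↦1, 6↦10, 7↦4, 8↦5, 9↦2, 10↦6]  zeros at y ∈ ∅
  x = 5: [0↦8, 1↦3, 2↦5, 3↦3, 4↦8, 5↦9, 6↦6, 7↦10, 8↦10, 9↦6, 10↦9]  zeros at y ∈ ∅
  x = 6: [0↦8, 1↦2, 2↦3, 3↦0, 4↦4, 5↦4, 6↦0, 7↦3, 8↦2, 9↦8, 10↦10]  zeros at y ∈ {3, 6}
  x = 7: [0↦6, 1↦10, 2↦10, 3↦6, 4↦9, 5↦8, 6↦3, 7↦5, 8↦3, 9↦8, 10↦9]  zeros at y ∈ ∅
  x = 8: [0↦2, 1↦5, 2↦4, 3↦10, 4↦1, 5↦10, 6↦4, 7↦5, 8↦2, 9↦6, 10↦6]  zeros at y ∈ ∅
  x = 9: [0↦7, 1↦9, 2↦7, 3↦1, 4↦2, 5↦10, 6↦3, 7↦3, 8↦10, 9↦2, 10↦1]  zeros at y ∈ ∅
  x = 10: [0↦10, 1↦0, 2↦8, 3↦1, 4↦1, 5↦8, 6↦0, 7↦10, 8↦5, 9↦7, 10↦5]  zeros at y ∈ {1, 6}
Collecting zeros: affine points = {(0, 0), (0, 1), (1, 8), (1, 9), (2, 3), (2, 8), (6, 3), (6, 6), (10, 1), (10, 6)}.
Total count |C(F_11)_aff| = 10.


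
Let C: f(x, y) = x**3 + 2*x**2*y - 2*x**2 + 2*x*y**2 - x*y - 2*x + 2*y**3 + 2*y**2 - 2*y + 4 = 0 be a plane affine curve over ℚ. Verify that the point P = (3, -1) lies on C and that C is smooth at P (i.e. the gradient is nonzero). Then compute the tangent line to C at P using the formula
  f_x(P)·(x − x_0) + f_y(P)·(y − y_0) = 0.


Tangent line at P: 4*x + 3*y - 9 = 0.

Step 1: f(3, -1) = 0, so P lies on C.
Step 2: partial derivatives
  f_x(x, y) = 3*x**2 + 4*x*y - 4*x + 2*y**2 - y - 2, f_y(x, y) = 2*x**2 + 4*x*y - x + 6*y**2 + 4*y - 2.
  f_x(P) = 4, f_y(P) = 3 (gradient nonzero, so P is smooth).
Step 3: tangent line at P: 4·(x − 3) + 3·(y − -1) = 0.
Expanding: 4*x + 3*y - 9 = 0.


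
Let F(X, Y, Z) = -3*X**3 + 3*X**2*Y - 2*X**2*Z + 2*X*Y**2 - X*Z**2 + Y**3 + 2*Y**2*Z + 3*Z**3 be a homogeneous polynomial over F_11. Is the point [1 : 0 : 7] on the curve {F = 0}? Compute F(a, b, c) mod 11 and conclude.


F(1,0,7) ≡ 6 (mod 11); P is NOT on the curve.

Evaluate F(1, 0, 7) term-by-term (mod 11).
  -3*X**3 ↦ -3·1·1·1 = -3
  3*X**2*Y ↦ 3·1·0·1 = 0
  -2*X**2*Z ↦ -2·1·1·7 = -14
  2*X*Y**2 ↦ 2·1·0·1 = 0
  -X*Z**2 ↦ -1·1·1·49 = -49
  Y**3 ↦ 1·1·0·1 = 0
  2*Y**2*Z ↦ 2·1·0·7 = 0
  3*Z**3 ↦ 3·1·1·343 = 1029
Sum: F(1, 0, 7) = (-3) + (0) + (-14) + (0) + (-49) + (0) + (0) + (1029) = 963.
Reducing mod 11: 963 ≡ 6 (mod 11).
Since F(a, b, c) ≡ 6 ≠ 0 (mod 11), P does NOT lie on the curve.


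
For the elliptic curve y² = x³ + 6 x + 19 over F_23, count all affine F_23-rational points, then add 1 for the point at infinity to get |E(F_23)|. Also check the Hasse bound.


Affine points = {(1, 7), (1, 16), (2, 4), (2, 19), (3, 8), (3, 15), (5, 6), (5, 17), (6, 8), (6, 15), (7, 6), (7, 17), (8, 2), (8, 21), (11, 6), (11, 17), (12, 5), (12, 18), (14, 8), (14, 15), (16, 5), (16, 18), (18, 5), (18, 18), (19, 0), (22, 9), (22, 14)}; affine count = 27; |E(F_23)| = 28.

Discriminant check: Δ ∝ 4a³ + 27b² = 4·6³ + 27·19² = 4·216 + 27·361 ≡ 8 (mod 23). Nonzero ⇒ E is nonsingular.
For each x ∈ F_23, compute rhs = x³ + 6·x + 19 mod 23, then count y ∈ F_23 with y² ≡ rhs.
  x = 0: rhs = 19, matching y values: none (0 points).
  x = 1: rhs = 3, matching y values: 7, 16 (2 points).
  x = 2: rhs = 16, matching y values: 4, 19 (2 points).
  x = 3: rhs = 18, matching y values: 8, 15 (2 points).
  x = 4: rhs = 15, matching y values: none (0 points).
  x = 5: rhs = 13, matching y values: 6, 17 (2 points).
  x = 6: rhs = 18, matching y values: 8, 15 (2 points).
  x = 7: rhs = 13, matching y values: 6, 17 (2 points).
  x = 8: rhs = 4, matching y values: 2, 21 (2 points).
  x = 9: rhs = 20, matching y values: none (0 points).
  x = 10: rhs = 21, matching y values: none (0 points).
  x = 11: rhs = 13, matching y values: 6, 17 (2 points).
  x = 12: rhs = 2, matching y values: 5, 18 (2 points).
  x = 13: rhs = 17, matching y values: none (0 points).
  x = 14: rhs = 18, matching y values: 8, 15 (2 points).
  x = 15: rhs = 11, matching y values: none (0 points).
  x = 16: rhs = 2, matching y values: 5, 18 (2 points).
  x = 17: rhs = 20, matching y values: none (0 points).
  x = 18: rhs = 2, matching y values: 5, 18 (2 points).
  x = 19: rhs = 0, matching y values: 0 (1 points).
  x = 20: rhs = 20, matching y values: none (0 points).
  x = 21: rhs = 22, matching y values: none (0 points).
  x = 22: rhs = 12, matching y values: 9, 14 (2 points).
Total affine count: 27.
Full point count |E(F_23)| = 27 + 1 = 28.
Hasse bound: |28 − (23+1)| = |4| = 4 ≤ 2√23 ≈ 9.5917 ✓.


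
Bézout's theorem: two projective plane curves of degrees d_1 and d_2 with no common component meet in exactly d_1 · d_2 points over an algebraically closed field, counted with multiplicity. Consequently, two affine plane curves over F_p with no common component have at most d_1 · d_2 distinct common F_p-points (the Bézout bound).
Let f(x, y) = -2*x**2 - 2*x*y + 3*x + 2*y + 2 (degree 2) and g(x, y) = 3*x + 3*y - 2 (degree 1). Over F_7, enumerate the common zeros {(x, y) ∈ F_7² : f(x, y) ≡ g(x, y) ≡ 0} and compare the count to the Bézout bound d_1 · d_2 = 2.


Common zeros: {(3, 0)}; count = 1; Bézout bound = 2.

deg(f) = 2, deg(g) = 1, so Bézout bound = 2.
Scan x ∈ F_7. For each x, list the y ∈ F_7 with f(x, y) ≡ 0 and those with g(x, y) ≡ 0 (mod 7); the common zeros in that column are the intersection.
  x = 0: f ≡ 0 at y ∈ {6}; g ≡ 0 at y ∈ {3}; common: ∅.
  x = 1: f ≡ 0 at y ∈ ∅; g ≡ 0 at y ∈ {2}; common: ∅.
  x = 2: f ≡ 0 at y ∈ {0}; g ≡ 0 at y ∈ {1}; common: ∅.
  x = 3: f ≡ 0 at y ∈ {0}; g ≡ 0 at y ∈ {0}; common: {0}.
  x = 4: f ≡ 0 at y ∈ {4}; g ≡ 0 at y ∈ {6}; common: ∅.
  x = 5: f ≡ 0 at y ∈ {2}; g ≡ 0 at y ∈ {5}; common: ∅.
  x = 6: f ≡ 0 at y ∈ {6}; g ≡ 0 at y ∈ {4}; common: ∅.
Collecting: common zeros = {(3, 0)}, so the count is 1.
Comparison with the Bézout bound: 1 ≤ 2 = deg(f)·deg(g), as expected for curves with no common component (the affine F_7-count falls short of the bound because intersections may lie at infinity, over extension fields, or carry multiplicity).


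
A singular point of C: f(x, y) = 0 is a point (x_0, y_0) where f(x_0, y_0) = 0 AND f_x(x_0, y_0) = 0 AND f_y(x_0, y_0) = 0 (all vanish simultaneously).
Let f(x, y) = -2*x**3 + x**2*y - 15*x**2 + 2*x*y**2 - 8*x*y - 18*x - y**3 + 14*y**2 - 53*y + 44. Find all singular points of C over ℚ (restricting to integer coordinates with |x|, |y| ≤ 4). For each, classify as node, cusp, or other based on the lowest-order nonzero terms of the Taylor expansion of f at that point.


Singular points: {(-2, 3)}; classification: cusp.

Compute partial derivatives:
  f_x = -6*x**2 + 2*x*y - 30*x + 2*y**2 - 8*y - 18.
  f_y = x**2 + 4*x*y - 8*x - 3*y**2 + 28*y - 53.
Scan x_0 ∈ {−4, ..., 4}. For each x_0, f_y(x_0, y) is a polynomial in y; find its integer roots y ∈ {−4, ..., 4}, then test f_x and f at those candidates.
  x = -4: f_y(-4, y) = -3*y**2 + 12*y - 5; no integer root y with |y| ≤ 4.
  x = -3: f_y(-3, y) = -3*y**2 + 16*y - 20; vanishes at y ∈ {2}. (-3, 2): f_x = -2 ≠ 0.
  x = -2: f_y(-2, y) = -3*y**2 + 20*y - 33; vanishes at y ∈ {3}. (-2, 3): f_x = 0, f = 0 — SINGULAR.
  x = -1: f_y(-1, y) = -3*y**2 + 24*y - 44; no integer root y with |y| ≤ 4.
  x = 0: f_y(0, y) = -3*y**2 + 28*y - 53; no integer root y with |y| ≤ 4.
  x = 1: f_y(1, y) = -3*y**2 + 32*y - 60; no integer root y with |y| ≤ 4.
  x = 2: f_y(2, y) = -3*y**2 + 36*y - 65; no integer root y with |y| ≤ 4.
  x = 3: f_y(3, y) = -3*y**2 + 40*y - 68; vanishes at y ∈ {2}. (3, 2): f_x = -158 ≠ 0.
  x = 4: f_y(4, y) = -3*y**2 + 44*y - 69; no integer root y with |y| ≤ 4.
Only singular point on the grid: (-2, 3).
Classify: substitute x = -2 + u, y = 3 + v and expand: f = -2*u**3 + u**2*v + 2*u*v**2 - v**3 + v**2.
No constant or linear terms (consistent with a singular point). Quadratic part: v**2. Cubic part: -2*u**3 + u**2*v + 2*u*v**2 - v**3.
The quadratic part v**2 is a perfect square, so there is a single (double) tangent line v = 0, i.e. y = 3. Restricting the cubic part to that line (v = 0) leaves -2*u**3 ≠ 0, so f is not divisible by v and the branch is v² ≈ 2*u**3 to lowest order — this is a cusp.
Classification: cusp.


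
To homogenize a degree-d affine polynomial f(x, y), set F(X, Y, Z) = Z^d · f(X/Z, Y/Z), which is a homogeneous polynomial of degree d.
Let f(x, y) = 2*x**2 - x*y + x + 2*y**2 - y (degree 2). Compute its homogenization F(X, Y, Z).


F(X, Y, Z) = 2*X**2 - X*Y + X*Z + 2*Y**2 - Y*Z

deg(f) = 2.
Substitute x = X/Z, y = Y/Z into f, then multiply by Z^2.
  monomial 2·x^2·y^0 ↦ 2·X^2·Y^0·Z^0.
  monomial -1·x^1·y^1 ↦ -1·X^1·Y^1·Z^0.
  monomial 1·x^1·y^0 ↦ 1·X^1·Y^0·Z^1.
  monomial 2·x^0·y^2 ↦ 2·X^0·Y^2·Z^0.
  monomial -1·x^0·y^1 ↦ -1·X^0·Y^1·Z^1.
Collecting: F(X, Y, Z) = 2*X**2 - X*Y + X*Z + 2*Y**2 - Y*Z.


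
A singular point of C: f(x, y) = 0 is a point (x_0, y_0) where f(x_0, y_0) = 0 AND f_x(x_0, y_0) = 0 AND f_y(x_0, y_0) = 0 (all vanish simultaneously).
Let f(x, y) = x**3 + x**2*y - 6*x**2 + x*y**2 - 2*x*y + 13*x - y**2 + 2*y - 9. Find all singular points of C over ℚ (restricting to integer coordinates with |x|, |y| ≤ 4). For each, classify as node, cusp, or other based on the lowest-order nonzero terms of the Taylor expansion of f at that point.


Singular points: {(2, -1)}; classification: node.

Compute partial derivatives:
  f_x = 3*x**2 + 2*x*y - 12*x + y**2 - 2*y + 13.
  f_y = x**2 + 2*x*y - 2*x - 2*y + 2.
Scan x_0 ∈ {−4, ..., 4}. For each x_0, f_y(x_0, y) is a polynomial in y; find its integer roots y ∈ {−4, ..., 4}, then test f_x and f at those candidates.
  x = -4: f_y(-4, y) = 26 - 10*y; no integer root y with |y| ≤ 4.
  x = -3: f_y(-3, y) = 17 - 8*y; no integer root y with |y| ≤ 4.
  x = -2: f_y(-2, y) = 10 - 6*y; no integer root y with |y| ≤ 4.
  x = -1: f_y(-1, y) = 5 - 4*y; no integer root y with |y| ≤ 4.
  x = 0: f_y(0, y) = 2 - 2*y; vanishes at y ∈ {1}. (0, 1): f_x = 12 ≠ 0.
  x = 1: f_y(1, y) = 1; no integer root y with |y| ≤ 4.
  x = 2: f_y(2, y) = 2*y + 2; vanishes at y ∈ {-1}. (2, -1): f_x = 0, f = 0 — SINGULAR.
  x = 3: f_y(3, y) = 4*y + 5; no integer root y with |y| ≤ 4.
  x = 4: f_y(4, y) = 6*y + 10; no integer root y with |y| ≤ 4.
Only singular point on the grid: (2, -1).
Classify: substitute x = 2 + u, y = -1 + v and expand: f = u**3 + u**2*v - u**2 + u*v**2 + v**2.
No constant or linear terms (consistent with a singular point). Quadratic part: -u**2 + v**2. Cubic part: u**3 + u**2*v + u*v**2.
The quadratic part v**2 - u**2 = (v − u)(v + u) splits into two distinct linear factors, so there are two distinct tangent lines y − -1 = ±(x − 2) — this is a node (ordinary double point).
Classification: node.


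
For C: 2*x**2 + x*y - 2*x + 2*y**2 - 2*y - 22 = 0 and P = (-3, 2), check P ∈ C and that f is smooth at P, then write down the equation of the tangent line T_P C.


Tangent line at P: -12*x + 3*y - 42 = 0.

Step 1: f(-3, 2) = 0, so P lies on C.
Step 2: partial derivatives
  f_x(x, y) = 4*x + y - 2, f_y(x, y) = x + 4*y - 2.
  f_x(P) = -12, f_y(P) = 3 (gradient nonzero, so P is smooth).
Step 3: tangent line at P: -12·(x − -3) + 3·(y − 2) = 0.
Expanding: -12*x + 3*y - 42 = 0.


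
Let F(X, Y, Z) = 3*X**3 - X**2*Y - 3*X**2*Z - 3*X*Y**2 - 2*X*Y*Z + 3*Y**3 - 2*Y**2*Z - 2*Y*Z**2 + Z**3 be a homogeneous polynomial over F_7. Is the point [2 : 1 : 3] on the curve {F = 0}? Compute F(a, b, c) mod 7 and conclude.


F(2,1,3) ≡ 0 (mod 7); P is on the curve.

Evaluate F(2, 1, 3) term-by-term (mod 7).
  3*X**3 ↦ 3·8·1·1 = 24
  -X**2*Y ↦ -1·4·1·1 = -4
  -3*X**2*Z ↦ -3·4·1·3 = -36
  -3*X*Y**2 ↦ -3·2·1·1 = -6
  -2*X*Y*Z ↦ -2·2·1·3 = -12
  3*Y**3 ↦ 3·1·1·1 = 3
  -2*Y**2*Z ↦ -2·1·1·3 = -6
  -2*Y*Z**2 ↦ -2·1·1·9 = -18
  Z**3 ↦ 1·1·1·27 = 27
Sum: F(2, 1, 3) = (24) + (-4) + (-36) + (-6) + (-12) + (3) + (-6) + (-18) + (27) = -28.
Reducing mod 7: -28 ≡ 0 (mod 7).
Since F(a, b, c) ≡ 0 (mod 7), P lies on the curve.


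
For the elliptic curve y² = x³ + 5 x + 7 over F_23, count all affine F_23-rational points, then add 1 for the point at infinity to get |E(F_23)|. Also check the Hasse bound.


Affine points = {(1, 6), (1, 17), (2, 5), (2, 18), (3, 7), (3, 16), (6, 0), (11, 6), (11, 17), (12, 1), (12, 22), (18, 8), (18, 15), (21, 9), (21, 14), (22, 1), (22, 22)}; affine count = 17; |E(F_23)| = 18.

Discriminant check: Δ ∝ 4a³ + 27b² = 4·5³ + 27·7² = 4·125 + 27·49 ≡ 6 (mod 23). Nonzero ⇒ E is nonsingular.
For each x ∈ F_23, compute rhs = x³ + 5·x + 7 mod 23, then count y ∈ F_23 with y² ≡ rhs.
  x = 0: rhs = 7, matching y values: none (0 points).
  x = 1: rhs = 13, matching y values: 6, 17 (2 points).
  x = 2: rhs = 2, matching y values: 5, 18 (2 points).
  x = 3: rhs = 3, matching y values: 7, 16 (2 points).
  x = 4: rhs = 22, matching y values: none (0 points).
  x = 5: rhs = 19, matching y values: none (0 points).
  x = 6: rhs = 0, matching y values: 0 (1 points).
  x = 7: rhs = 17, matching y values: none (0 points).
  x = 8: rhs = 7, matching y values: none (0 points).
  x = 9: rhs = 22, matching y values: none (0 points).
  x = 10: rhs = 22, matching y values: none (0 points).
  x = 11: rhs = 13, matching y values: 6, 17 (2 points).
  x = 12: rhs = 1, matching y values: 1, 22 (2 points).
  x = 13: rhs = 15, matching y values: none (0 points).
  x = 14: rhs = 15, matching y values: none (0 points).
  x = 15: rhs = 7, matching y values: none (0 points).
  x = 16: rhs = 20, matching y values: none (0 points).
  x = 17: rhs = 14, matching y values: none (0 points).
  x = 18: rhs = 18, matching y values: 8, 15 (2 points).
  x = 19: rhs = 15, matching y values: none (0 points).
  x = 20: rhs = 11, matching y values: none (0 points).
  x = 21: rhs = 12, matching y values: 9, 14 (2 points).
  x = 22: rhs = 1, matching y values: 1, 22 (2 points).
Total affine count: 17.
Full point count |E(F_23)| = 17 + 1 = 18.
Hasse bound: |18 − (23+1)| = |-6| = 6 ≤ 2√23 ≈ 9.5917 ✓.


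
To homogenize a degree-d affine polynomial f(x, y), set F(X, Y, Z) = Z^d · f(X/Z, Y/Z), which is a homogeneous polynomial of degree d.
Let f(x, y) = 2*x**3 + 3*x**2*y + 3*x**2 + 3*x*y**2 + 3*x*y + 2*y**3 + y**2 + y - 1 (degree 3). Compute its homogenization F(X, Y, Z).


F(X, Y, Z) = 2*X**3 + 3*X**2*Y + 3*X**2*Z + 3*X*Y**2 + 3*X*Y*Z + 2*Y**3 + Y**2*Z + Y*Z**2 - Z**3

deg(f) = 3.
Substitute x = X/Z, y = Y/Z into f, then multiply by Z^3.
  monomial 2·x^3·y^0 ↦ 2·X^3·Y^0·Z^0.
  monomial 3·x^2·y^1 ↦ 3·X^2·Y^1·Z^0.
  monomial 3·x^2·y^0 ↦ 3·X^2·Y^0·Z^1.
  monomial 3·x^1·y^2 ↦ 3·X^1·Y^2·Z^0.
  monomial 3·x^1·y^1 ↦ 3·X^1·Y^1·Z^1.
  monomial 2·x^0·y^3 ↦ 2·X^0·Y^3·Z^0.
  monomial 1·x^0·y^2 ↦ 1·X^0·Y^2·Z^1.
  monomial 1·x^0·y^1 ↦ 1·X^0·Y^1·Z^2.
  monomial -1·x^0·y^0 ↦ -1·X^0·Y^0·Z^3.
Collecting: F(X, Y, Z) = 2*X**3 + 3*X**2*Y + 3*X**2*Z + 3*X*Y**2 + 3*X*Y*Z + 2*Y**3 + Y**2*Z + Y*Z**2 - Z**3.


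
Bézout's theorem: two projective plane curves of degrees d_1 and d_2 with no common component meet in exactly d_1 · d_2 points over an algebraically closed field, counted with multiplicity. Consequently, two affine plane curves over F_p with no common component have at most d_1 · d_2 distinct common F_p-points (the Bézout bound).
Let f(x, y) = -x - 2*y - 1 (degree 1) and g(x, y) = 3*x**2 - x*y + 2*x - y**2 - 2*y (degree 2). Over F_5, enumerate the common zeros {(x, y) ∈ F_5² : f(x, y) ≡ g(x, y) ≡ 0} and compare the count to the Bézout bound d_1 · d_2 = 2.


Common zeros: ∅; count = 0; Bézout bound = 2.

deg(f) = 1, deg(g) = 2, so Bézout bound = 2.
Scan x ∈ F_5. For each x, list the y ∈ F_5 with f(x, y) ≡ 0 and those with g(x, y) ≡ 0 (mod 5); the common zeros in that column are the intersection.
  x = 0: f ≡ 0 at y ∈ {2}; g ≡ 0 at y ∈ {0, 3}; common: ∅.
  x = 1: f ≡ 0 at y ∈ {4}; g ≡ 0 at y ∈ {0, 2}; common: ∅.
  x = 2: f ≡ 0 at y ∈ {1}; g ≡ 0 at y ∈ {3}; common: ∅.
  x = 3: f ≡ 0 at y ∈ {3}; g ≡ 0 at y ∈ ∅; common: ∅.
  x = 4: f ≡ 0 at y ∈ {0}; g ≡ 0 at y ∈ {2}; common: ∅.
Collecting: common zeros = ∅, so the count is 0.
Comparison with the Bézout bound: 0 ≤ 2 = deg(f)·deg(g), as expected for curves with no common component (the affine F_5-count falls short of the bound because intersections may lie at infinity, over extension fields, or carry multiplicity).


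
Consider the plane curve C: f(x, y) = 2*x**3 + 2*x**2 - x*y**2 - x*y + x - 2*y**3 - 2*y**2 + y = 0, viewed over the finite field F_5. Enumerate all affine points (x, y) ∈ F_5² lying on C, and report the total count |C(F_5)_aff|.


Affine F_5-points: {(0, 0), (1, 0), (1, 1), (2, 4), (3, 0), (3, 2), (3, 3)}; count = 7.

For each of the 25 pairs (x, y) ∈ F_5², evaluate f(x, y) mod 5. Record the zeros.
  x = 0: [0↦0, 1↦2, 2↦3, 3↦1, 4↦4]  zeros at y ∈ {0}
  x = 1: [0↦0, 1↦0, 2↦2, 3↦4, 4↦4]  zeros at y ∈ {0, 1}
  x = 2: [0↦1, 1↦4, 2↦2, 3↦3, 4↦0]  zeros at y ∈ {4}
  x = 3: [0↦0, 1↦1, 2↦0, 3↦0, 4↦4]  zeros at y ∈ {0, 2, 3}
  x = 4: [0↦4, 1↦3, 2↦3, 3↦2, 4↦3]  zeros at y ∈ ∅
Collecting zeros: affine points = {(0, 0), (1, 0), (1, 1), (2, 4), (3, 0), (3, 2), (3, 3)}.
Total count |C(F_5)_aff| = 7.


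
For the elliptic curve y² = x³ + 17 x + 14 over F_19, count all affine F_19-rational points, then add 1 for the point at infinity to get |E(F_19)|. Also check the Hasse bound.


Affine points = {(3, 4), (3, 15), (6, 3), (6, 16), (7, 1), (7, 18), (8, 4), (8, 15), (10, 5), (10, 14), (13, 0)}; affine count = 11; |E(F_19)| = 12.

Discriminant check: Δ ∝ 4a³ + 27b² = 4·17³ + 27·14² = 4·4913 + 27·196 ≡ 16 (mod 19). Nonzero ⇒ E is nonsingular.
For each x ∈ F_19, compute rhs = x³ + 17·x + 14 mod 19, then count y ∈ F_19 with y² ≡ rhs.
  x = 0: rhs = 14, matching y values: none (0 points).
  x = 1: rhs = 13, matching y values: none (0 points).
  x = 2: rhs = 18, matching y values: none (0 points).
  x = 3: rhs = 16, matching y values: 4, 15 (2 points).
  x = 4: rhs = 13, matching y values: none (0 points).
  x = 5: rhs = 15, matching y values: none (0 points).
  x = 6: rhs = 9, matching y values: 3, 16 (2 points).
  x = 7: rhs = 1, matching y values: 1, 18 (2 points).
  x = 8: rhs = 16, matching y values: 4, 15 (2 points).
  x = 9: rhs = 3, matching y values: none (0 points).
  x = 10: rhs = 6, matching y values: 5, 14 (2 points).
  x = 11: rhs = 12, matching y values: none (0 points).
  x = 12: rhs = 8, matching y values: none (0 points).
  x = 13: rhs = 0, matching y values: 0 (1 points).
  x = 14: rhs = 13, matching y values: none (0 points).
  x = 15: rhs = 15, matching y values: none (0 points).
  x = 16: rhs = 12, matching y values: none (0 points).
  x = 17: rhs = 10, matching y values: none (0 points).
  x = 18: rhs = 15, matching y values: none (0 points).
Total affine count: 11.
Full point count |E(F_19)| = 11 + 1 = 12.
Hasse bound: |12 − (19+1)| = |-8| = 8 ≤ 2√19 ≈ 8.7178 ✓.


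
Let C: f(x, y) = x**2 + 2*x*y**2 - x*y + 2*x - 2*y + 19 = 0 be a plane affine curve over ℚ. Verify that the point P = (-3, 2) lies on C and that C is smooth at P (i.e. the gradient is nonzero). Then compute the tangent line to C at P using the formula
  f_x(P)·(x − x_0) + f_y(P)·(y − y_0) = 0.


Tangent line at P: 2*x - 23*y + 52 = 0.

Step 1: f(-3, 2) = 0, so P lies on C.
Step 2: partial derivatives
  f_x(x, y) = 2*x + 2*y**2 - y + 2, f_y(x, y) = 4*x*y - x - 2.
  f_x(P) = 2, f_y(P) = -23 (gradient nonzero, so P is smooth).
Step 3: tangent line at P: 2·(x − -3) + -23·(y − 2) = 0.
Expanding: 2*x - 23*y + 52 = 0.


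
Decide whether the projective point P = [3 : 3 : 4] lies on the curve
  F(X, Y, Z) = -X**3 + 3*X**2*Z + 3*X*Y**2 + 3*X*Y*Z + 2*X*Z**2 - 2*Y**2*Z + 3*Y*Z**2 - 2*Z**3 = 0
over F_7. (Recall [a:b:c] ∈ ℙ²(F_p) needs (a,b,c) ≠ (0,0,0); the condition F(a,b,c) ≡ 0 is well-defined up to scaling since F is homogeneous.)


F(3,3,4) ≡ 2 (mod 7); P is NOT on the curve.

Evaluate F(3, 3, 4) term-by-term (mod 7).
  -X**3 ↦ -1·27·1·1 = -27
  3*X**2*Z ↦ 3·9·1·4 = 108
  3*X*Y**2 ↦ 3·3·9·1 = 81
  3*X*Y*Z ↦ 3·3·3·4 = 108
  2*X*Z**2 ↦ 2·3·1·16 = 96
  -2*Y**2*Z ↦ -2·1·9·4 = -72
  3*Y*Z**2 ↦ 3·1·3·16 = 144
  -2*Z**3 ↦ -2·1·1·64 = -128
Sum: F(3, 3, 4) = (-27) + (108) + (81) + (108) + (96) + (-72) + (144) + (-128) = 310.
Reducing mod 7: 310 ≡ 2 (mod 7).
Since F(a, b, c) ≡ 2 ≠ 0 (mod 7), P does NOT lie on the curve.
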